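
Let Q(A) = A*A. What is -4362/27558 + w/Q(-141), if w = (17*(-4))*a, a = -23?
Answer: -2423345/30437811 ≈ -0.079616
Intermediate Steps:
w = 1564 (w = (17*(-4))*(-23) = -68*(-23) = 1564)
Q(A) = A²
-4362/27558 + w/Q(-141) = -4362/27558 + 1564/((-141)²) = -4362*1/27558 + 1564/19881 = -727/4593 + 1564*(1/19881) = -727/4593 + 1564/19881 = -2423345/30437811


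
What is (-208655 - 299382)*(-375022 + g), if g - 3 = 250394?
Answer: 63314111125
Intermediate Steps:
g = 250397 (g = 3 + 250394 = 250397)
(-208655 - 299382)*(-375022 + g) = (-208655 - 299382)*(-375022 + 250397) = -508037*(-124625) = 63314111125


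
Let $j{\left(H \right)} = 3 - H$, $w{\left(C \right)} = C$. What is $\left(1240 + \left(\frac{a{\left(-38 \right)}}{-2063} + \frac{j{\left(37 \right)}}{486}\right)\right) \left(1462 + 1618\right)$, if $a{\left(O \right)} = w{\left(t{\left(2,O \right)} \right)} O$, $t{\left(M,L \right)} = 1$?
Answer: $\frac{1914519754840}{501309} \approx 3.819 \cdot 10^{6}$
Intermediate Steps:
$a{\left(O \right)} = O$ ($a{\left(O \right)} = 1 O = O$)
$\left(1240 + \left(\frac{a{\left(-38 \right)}}{-2063} + \frac{j{\left(37 \right)}}{486}\right)\right) \left(1462 + 1618\right) = \left(1240 + \left(- \frac{38}{-2063} + \frac{3 - 37}{486}\right)\right) \left(1462 + 1618\right) = \left(1240 + \left(\left(-38\right) \left(- \frac{1}{2063}\right) + \left(3 - 37\right) \frac{1}{486}\right)\right) 3080 = \left(1240 + \left(\frac{38}{2063} - \frac{17}{243}\right)\right) 3080 = \left(1240 - \frac{25837}{501309}\right) 3080 = \frac{621597323}{501309} \cdot 3080 = \frac{1914519754840}{501309}$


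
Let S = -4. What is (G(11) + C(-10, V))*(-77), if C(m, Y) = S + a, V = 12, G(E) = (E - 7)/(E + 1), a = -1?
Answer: 1078/3 ≈ 359.33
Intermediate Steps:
G(E) = (-7 + E)/(1 + E)
C(m, Y) = -5 (C(m, Y) = -4 - 1 = -5)
(G(11) + C(-10, V))*(-77) = ((-7 + 11)/(1 + 11) - 5)*(-77) = (4/12 - 5)*(-77) = ((1/12)*4 - 5)*(-77) = (1/3 - 5)*(-77) = -14/3*(-77) = 1078/3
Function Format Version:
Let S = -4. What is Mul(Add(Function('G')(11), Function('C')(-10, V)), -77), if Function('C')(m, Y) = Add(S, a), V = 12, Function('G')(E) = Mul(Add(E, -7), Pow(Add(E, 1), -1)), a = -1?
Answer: Rational(1078, 3) ≈ 359.33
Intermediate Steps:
Function('G')(E) = Mul(Pow(Add(1, E), -1), Add(-7, E)) (Function('G')(E) = Mul(Add(-7, E), Pow(Add(1, E), -1)) = Mul(Pow(Add(1, E), -1), Add(-7, E)))
Function('C')(m, Y) = -5 (Function('C')(m, Y) = Add(-4, -1) = -5)
Mul(Add(Function('G')(11), Function('C')(-10, V)), -77) = Mul(Add(Mul(Pow(Add(1, 11), -1), Add(-7, 11)), -5), -77) = Mul(Add(Mul(Pow(12, -1), 4), -5), -77) = Mul(Add(Mul(Rational(1, 12), 4), -5), -77) = Mul(Add(Rational(1, 3), -5), -77) = Mul(Rational(-14, 3), -77) = Rational(1078, 3)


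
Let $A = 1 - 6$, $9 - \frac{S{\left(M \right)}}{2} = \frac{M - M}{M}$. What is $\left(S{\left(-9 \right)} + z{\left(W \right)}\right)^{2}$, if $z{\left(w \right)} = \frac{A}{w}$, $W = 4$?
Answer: $\frac{4489}{16} \approx 280.56$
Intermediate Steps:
$S{\left(M \right)} = 18$ ($S{\left(M \right)} = 18 - 2 \frac{M - M}{M} = 18 - 2 \frac{0}{M} = 18 - 0 = 18 + 0 = 18$)
$A = -5$
$z{\left(w \right)} = - \frac{5}{w}$
$\left(S{\left(-9 \right)} + z{\left(W \right)}\right)^{2} = \left(18 - \frac{5}{4}\right)^{2} = \left(\frac{67}{4}\right)^{2} = \frac{4489}{16}$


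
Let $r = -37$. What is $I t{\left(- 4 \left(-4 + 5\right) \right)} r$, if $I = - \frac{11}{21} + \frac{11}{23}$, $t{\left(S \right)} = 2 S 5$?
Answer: $- \frac{32560}{483} \approx -67.412$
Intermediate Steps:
$t{\left(S \right)} = 10 S$
$I = - \frac{22}{483}$ ($I = \left(-11\right) \frac{1}{21} + 11 \cdot \frac{1}{23} = - \frac{11}{21} + \frac{11}{23} = - \frac{22}{483} \approx -0.045549$)
$I t{\left(- 4 \left(-4 + 5\right) \right)} r = - \frac{22 \cdot 10 \left(- 4 \left(-4 + 5\right)\right)}{483} \left(-37\right) = - \frac{22 \cdot 10 \left(\left(-4\right) 1\right)}{483} \left(-37\right) = - \frac{22 \cdot 10 \left(-4\right)}{483} \left(-37\right) = \left(- \frac{22}{483}\right) \left(-40\right) \left(-37\right) = \frac{880}{483} \left(-37\right) = - \frac{32560}{483}$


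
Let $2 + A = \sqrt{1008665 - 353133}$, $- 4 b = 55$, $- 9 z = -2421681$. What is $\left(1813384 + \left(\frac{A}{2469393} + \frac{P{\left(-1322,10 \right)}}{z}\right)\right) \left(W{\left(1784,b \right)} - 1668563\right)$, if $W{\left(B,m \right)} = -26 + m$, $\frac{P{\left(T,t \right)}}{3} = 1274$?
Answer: $- \frac{6031545805048467418028497}{1993360703211} - \frac{6674411 \sqrt{163883}}{4938786} \approx -3.0258 \cdot 10^{12}$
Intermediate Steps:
$z = \frac{807227}{3}$ ($z = \left(- \frac{1}{9}\right) \left(-2421681\right) = \frac{807227}{3} \approx 2.6908 \cdot 10^{5}$)
$P{\left(T,t \right)} = 3822$ ($P{\left(T,t \right)} = 3 \cdot 1274 = 3822$)
$b = - \frac{55}{4}$ ($b = \left(- \frac{1}{4}\right) 55 = - \frac{55}{4} \approx -13.75$)
$A = -2 + 2 \sqrt{163883}$ ($A = -2 + \sqrt{1008665 - 353133} = -2 + \sqrt{655532} = -2 + 2 \sqrt{163883} \approx 807.65$)
$\left(1813384 + \left(\frac{A}{2469393} + \frac{P{\left(-1322,10 \right)}}{z}\right)\right) \left(W{\left(1784,b \right)} - 1668563\right) = \left(1813384 + \left(\frac{-2 + 2 \sqrt{163883}}{2469393} + \frac{3822}{\frac{807227}{3}}\right)\right) \left(\left(-26 - \frac{55}{4}\right) - 1668563\right) = \left(1813384 + \left(\left(-2 + 2 \sqrt{163883}\right) \frac{1}{2469393} + 3822 \cdot \frac{3}{807227}\right)\right) \left(- \frac{159}{4} - 1668563\right) = \left(1813384 + \left(\left(- \frac{2}{2469393} + \frac{2 \sqrt{163883}}{2469393}\right) + \frac{11466}{807227}\right)\right) \left(- \frac{6674411}{4}\right) = \left(1813384 + \left(\frac{28312445684}{1993360703211} + \frac{2 \sqrt{163883}}{2469393}\right)\right) \left(- \frac{6674411}{4}\right) = \left(\frac{3614728433744021708}{1993360703211} + \frac{2 \sqrt{163883}}{2469393}\right) \left(- \frac{6674411}{4}\right) = - \frac{6031545805048467418028497}{1993360703211} - \frac{6674411 \sqrt{163883}}{4938786}$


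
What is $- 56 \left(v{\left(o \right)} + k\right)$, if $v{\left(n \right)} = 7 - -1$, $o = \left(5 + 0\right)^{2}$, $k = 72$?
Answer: $-4480$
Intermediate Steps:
$o = 25$ ($o = 5^{2} = 25$)
$v{\left(n \right)} = 8$ ($v{\left(n \right)} = 7 + 1 = 8$)
$- 56 \left(v{\left(o \right)} + k\right) = - 56 \left(8 + 72\right) = \left(-56\right) 80 = -4480$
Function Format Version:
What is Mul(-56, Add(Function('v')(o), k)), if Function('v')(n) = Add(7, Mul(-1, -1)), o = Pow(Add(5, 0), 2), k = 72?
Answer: -4480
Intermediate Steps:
o = 25 (o = Pow(5, 2) = 25)
Function('v')(n) = 8 (Function('v')(n) = Add(7, 1) = 8)
Mul(-56, Add(Function('v')(o), k)) = Mul(-56, Add(8, 72)) = Mul(-56, 80) = -4480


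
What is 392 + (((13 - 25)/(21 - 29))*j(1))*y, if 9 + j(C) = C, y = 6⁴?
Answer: -15160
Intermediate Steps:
y = 1296
j(C) = -9 + C
392 + (((13 - 25)/(21 - 29))*j(1))*y = 392 + (((13 - 25)/(21 - 29))*(-9 + 1))*1296 = 392 + (-12/(-8)*(-8))*1296 = 392 + (-12*(-⅛)*(-8))*1296 = 392 + ((3/2)*(-8))*1296 = 392 - 12*1296 = 392 - 15552 = -15160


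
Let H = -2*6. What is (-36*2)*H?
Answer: 864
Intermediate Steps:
H = -12
(-36*2)*H = -36*2*(-12) = -72*(-12) = 864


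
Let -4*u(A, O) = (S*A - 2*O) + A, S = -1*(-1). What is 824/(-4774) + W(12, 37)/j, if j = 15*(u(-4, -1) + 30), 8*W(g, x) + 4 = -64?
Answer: -61417/322245 ≈ -0.19059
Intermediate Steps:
S = 1
W(g, x) = -17/2 (W(g, x) = -1/2 + (1/8)*(-64) = -1/2 - 8 = -17/2)
u(A, O) = O/2 - A/2 (u(A, O) = -((1*A - 2*O) + A)/4 = -((A - 2*O) + A)/4 = -(-2*O + 2*A)/4 = O/2 - A/2)
j = 945/2 (j = 15*(((1/2)*(-1) - 1/2*(-4)) + 30) = 15*((-1/2 + 2) + 30) = 15*(3/2 + 30) = 15*(63/2) = 945/2 ≈ 472.50)
824/(-4774) + W(12, 37)/j = 824/(-4774) - 17/(2*945/2) = 824*(-1/4774) - 17/2*2/945 = -412/2387 - 17/945 = -61417/322245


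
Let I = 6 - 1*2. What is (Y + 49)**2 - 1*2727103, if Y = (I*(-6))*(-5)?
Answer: -2698542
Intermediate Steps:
I = 4 (I = 6 - 2 = 4)
Y = 120 (Y = (4*(-6))*(-5) = -24*(-5) = 120)
(Y + 49)**2 - 1*2727103 = (120 + 49)**2 - 1*2727103 = 169**2 - 2727103 = 28561 - 2727103 = -2698542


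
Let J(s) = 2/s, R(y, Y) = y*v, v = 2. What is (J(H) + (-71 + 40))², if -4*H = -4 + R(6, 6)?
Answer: 1024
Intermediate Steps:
R(y, Y) = 2*y (R(y, Y) = y*2 = 2*y)
H = -2 (H = -(-4 + 2*6)/4 = -(-4 + 12)/4 = -¼*8 = -2)
(J(H) + (-71 + 40))² = (2/(-2) + (-71 + 40))² = (2*(-½) - 31)² = (-1 - 31)² = (-32)² = 1024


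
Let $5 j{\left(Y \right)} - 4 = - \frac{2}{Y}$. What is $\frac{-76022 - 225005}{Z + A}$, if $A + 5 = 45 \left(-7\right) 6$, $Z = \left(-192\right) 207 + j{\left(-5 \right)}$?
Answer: $\frac{7525675}{1040953} \approx 7.2296$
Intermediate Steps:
$j{\left(Y \right)} = \frac{4}{5} - \frac{2}{5 Y}$ ($j{\left(Y \right)} = \frac{4}{5} + \frac{\left(-2\right) \frac{1}{Y}}{5} = \frac{4}{5} - \frac{2}{5 Y}$)
$Z = - \frac{993578}{25}$ ($Z = \left(-192\right) 207 + \frac{2 \left(-1 + 2 \left(-5\right)\right)}{5 \left(-5\right)} = -39744 + \frac{2}{5} \left(- \frac{1}{5}\right) \left(-1 - 10\right) = -39744 + \frac{2}{5} \left(- \frac{1}{5}\right) \left(-11\right) = -39744 + \frac{22}{25} = - \frac{993578}{25} \approx -39743.0$)
$A = -1895$ ($A = -5 + 45 \left(-7\right) 6 = -5 - 1890 = -1895$)
$\frac{-76022 - 225005}{Z + A} = \frac{-76022 - 225005}{- \frac{993578}{25} - 1895} = - \frac{301027}{- \frac{1040953}{25}} = \left(-301027\right) \left(- \frac{25}{1040953}\right) = \frac{7525675}{1040953}$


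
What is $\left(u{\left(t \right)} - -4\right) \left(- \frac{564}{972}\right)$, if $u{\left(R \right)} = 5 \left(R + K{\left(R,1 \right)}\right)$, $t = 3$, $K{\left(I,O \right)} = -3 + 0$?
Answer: $- \frac{188}{81} \approx -2.321$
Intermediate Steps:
$K{\left(I,O \right)} = -3$
$u{\left(R \right)} = -15 + 5 R$ ($u{\left(R \right)} = 5 \left(R - 3\right) = 5 \left(-3 + R\right) = -15 + 5 R$)
$\left(u{\left(t \right)} - -4\right) \left(- \frac{564}{972}\right) = \left(\left(-15 + 5 \cdot 3\right) - -4\right) \left(- \frac{564}{972}\right) = \left(\left(-15 + 15\right) + 4\right) \left(\left(-564\right) \frac{1}{972}\right) = \left(0 + 4\right) \left(- \frac{47}{81}\right) = 4 \left(- \frac{47}{81}\right) = - \frac{188}{81}$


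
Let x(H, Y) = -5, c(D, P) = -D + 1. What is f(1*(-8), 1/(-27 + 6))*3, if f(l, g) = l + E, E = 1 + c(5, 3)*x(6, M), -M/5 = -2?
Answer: 39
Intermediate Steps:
M = 10 (M = -5*(-2) = 10)
c(D, P) = 1 - D
E = 21 (E = 1 + (1 - 1*5)*(-5) = 1 + (1 - 5)*(-5) = 1 - 4*(-5) = 1 + 20 = 21)
f(l, g) = 21 + l (f(l, g) = l + 21 = 21 + l)
f(1*(-8), 1/(-27 + 6))*3 = (21 + 1*(-8))*3 = (21 - 8)*3 = 13*3 = 39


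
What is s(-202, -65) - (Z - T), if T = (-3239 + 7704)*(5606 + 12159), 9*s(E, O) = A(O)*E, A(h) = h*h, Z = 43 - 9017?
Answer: 713113841/9 ≈ 7.9235e+7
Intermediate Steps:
Z = -8974
A(h) = h²
s(E, O) = E*O²/9 (s(E, O) = (O²*E)/9 = (E*O²)/9 = E*O²/9)
T = 79320725 (T = 4465*17765 = 79320725)
s(-202, -65) - (Z - T) = (⅑)*(-202)*(-65)² - (-8974 - 1*79320725) = (⅑)*(-202)*4225 - (-8974 - 79320725) = -853450/9 - 1*(-79329699) = -853450/9 + 79329699 = 713113841/9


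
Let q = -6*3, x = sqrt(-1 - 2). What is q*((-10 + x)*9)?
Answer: 1620 - 162*I*sqrt(3) ≈ 1620.0 - 280.59*I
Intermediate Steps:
x = I*sqrt(3) (x = sqrt(-3) = I*sqrt(3) ≈ 1.732*I)
q = -18
q*((-10 + x)*9) = -18*(-10 + I*sqrt(3))*9 = -18*(-90 + 9*I*sqrt(3)) = 1620 - 162*I*sqrt(3)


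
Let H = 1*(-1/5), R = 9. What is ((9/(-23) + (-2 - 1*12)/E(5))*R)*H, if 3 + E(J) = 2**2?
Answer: 2979/115 ≈ 25.904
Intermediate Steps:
E(J) = 1 (E(J) = -3 + 2**2 = -3 + 4 = 1)
H = -1/5 (H = 1*(-1*1/5) = 1*(-1/5) = -1/5 ≈ -0.20000)
((9/(-23) + (-2 - 1*12)/E(5))*R)*H = ((9/(-23) + (-2 - 1*12)/1)*9)*(-1/5) = ((9*(-1/23) + (-2 - 12)*1)*9)*(-1/5) = ((-9/23 - 14*1)*9)*(-1/5) = ((-9/23 - 14)*9)*(-1/5) = -331/23*9*(-1/5) = -2979/23*(-1/5) = 2979/115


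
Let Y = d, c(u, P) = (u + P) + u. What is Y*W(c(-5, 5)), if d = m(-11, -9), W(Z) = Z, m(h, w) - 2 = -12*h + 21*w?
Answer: 275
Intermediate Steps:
m(h, w) = 2 - 12*h + 21*w (m(h, w) = 2 + (-12*h + 21*w) = 2 - 12*h + 21*w)
c(u, P) = P + 2*u (c(u, P) = (P + u) + u = P + 2*u)
d = -55 (d = 2 - 12*(-11) + 21*(-9) = 2 + 132 - 189 = -55)
Y = -55
Y*W(c(-5, 5)) = -55*(5 + 2*(-5)) = -55*(5 - 10) = -55*(-5) = 275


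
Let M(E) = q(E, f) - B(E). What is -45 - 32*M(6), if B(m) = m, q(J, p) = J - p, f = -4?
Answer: -173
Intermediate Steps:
M(E) = 4 (M(E) = (E - 1*(-4)) - E = (E + 4) - E = (4 + E) - E = 4)
-45 - 32*M(6) = -45 - 32*4 = -45 - 128 = -173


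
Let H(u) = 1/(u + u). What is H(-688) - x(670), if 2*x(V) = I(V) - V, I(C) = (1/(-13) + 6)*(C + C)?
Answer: -64995373/17888 ≈ -3633.5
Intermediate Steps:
I(C) = 154*C/13 (I(C) = (-1/13 + 6)*(2*C) = 77*(2*C)/13 = 154*C/13)
H(u) = 1/(2*u)
x(V) = 141*V/26 (x(V) = (154*V/13 - V)/2 = (141*V/13)/2 = 141*V/26)
H(-688) - x(670) = (½)/(-688) - 141*670/26 = (½)*(-1/688) - 1*47235/13 = -1/1376 - 47235/13 = -64995373/17888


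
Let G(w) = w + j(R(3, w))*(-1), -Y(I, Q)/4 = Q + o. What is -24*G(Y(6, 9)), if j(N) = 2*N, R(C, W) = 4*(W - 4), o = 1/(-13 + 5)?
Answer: -6732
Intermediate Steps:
o = -1/8 (o = 1/(-8) = -1/8 ≈ -0.12500)
R(C, W) = -16 + 4*W (R(C, W) = 4*(-4 + W) = -16 + 4*W)
Y(I, Q) = 1/2 - 4*Q (Y(I, Q) = -4*(Q - 1/8) = -4*(-1/8 + Q) = 1/2 - 4*Q)
G(w) = 32 - 7*w (G(w) = w + (2*(-16 + 4*w))*(-1) = w + (-32 + 8*w)*(-1) = w + (32 - 8*w) = 32 - 7*w)
-24*G(Y(6, 9)) = -24*(32 - 7*(1/2 - 4*9)) = -24*(32 - 7*(1/2 - 36)) = -24*(32 - 7*(-71/2)) = -24*(32 + 497/2) = -24*561/2 = -6732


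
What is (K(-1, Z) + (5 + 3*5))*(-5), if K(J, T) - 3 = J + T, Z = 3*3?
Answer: -155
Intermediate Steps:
Z = 9
K(J, T) = 3 + J + T (K(J, T) = 3 + (J + T) = 3 + J + T)
(K(-1, Z) + (5 + 3*5))*(-5) = ((3 - 1 + 9) + (5 + 3*5))*(-5) = (11 + (5 + 15))*(-5) = (11 + 20)*(-5) = 31*(-5) = -155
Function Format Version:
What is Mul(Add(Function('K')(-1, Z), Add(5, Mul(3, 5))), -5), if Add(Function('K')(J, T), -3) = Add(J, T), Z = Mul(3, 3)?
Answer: -155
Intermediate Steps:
Z = 9
Function('K')(J, T) = Add(3, J, T) (Function('K')(J, T) = Add(3, Add(J, T)) = Add(3, J, T))
Mul(Add(Function('K')(-1, Z), Add(5, Mul(3, 5))), -5) = Mul(Add(Add(3, -1, 9), Add(5, Mul(3, 5))), -5) = Mul(Add(11, Add(5, 15)), -5) = Mul(Add(11, 20), -5) = Mul(31, -5) = -155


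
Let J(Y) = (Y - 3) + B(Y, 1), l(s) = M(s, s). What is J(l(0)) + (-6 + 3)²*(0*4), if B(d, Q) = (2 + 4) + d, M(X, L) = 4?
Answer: 11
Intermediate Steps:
l(s) = 4
B(d, Q) = 6 + d
J(Y) = 3 + 2*Y (J(Y) = (Y - 3) + (6 + Y) = (-3 + Y) + (6 + Y) = 3 + 2*Y)
J(l(0)) + (-6 + 3)²*(0*4) = (3 + 2*4) + (-6 + 3)²*(0*4) = (3 + 8) + (-3)²*0 = 11 + 9*0 = 11 + 0 = 11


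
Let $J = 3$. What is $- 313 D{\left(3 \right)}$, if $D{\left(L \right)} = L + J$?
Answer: $-1878$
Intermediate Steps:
$D{\left(L \right)} = 3 + L$ ($D{\left(L \right)} = L + 3 = 3 + L$)
$- 313 D{\left(3 \right)} = - 313 \left(3 + 3\right) = \left(-313\right) 6 = -1878$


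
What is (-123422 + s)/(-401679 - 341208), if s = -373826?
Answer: 497248/742887 ≈ 0.66935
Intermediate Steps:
(-123422 + s)/(-401679 - 341208) = (-123422 - 373826)/(-401679 - 341208) = -497248/(-742887) = -497248*(-1/742887) = 497248/742887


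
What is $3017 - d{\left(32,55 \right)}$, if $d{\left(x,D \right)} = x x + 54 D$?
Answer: $-977$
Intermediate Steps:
$d{\left(x,D \right)} = x^{2} + 54 D$
$3017 - d{\left(32,55 \right)} = 3017 - \left(32^{2} + 54 \cdot 55\right) = 3017 - \left(1024 + 2970\right) = 3017 - 3994 = -977$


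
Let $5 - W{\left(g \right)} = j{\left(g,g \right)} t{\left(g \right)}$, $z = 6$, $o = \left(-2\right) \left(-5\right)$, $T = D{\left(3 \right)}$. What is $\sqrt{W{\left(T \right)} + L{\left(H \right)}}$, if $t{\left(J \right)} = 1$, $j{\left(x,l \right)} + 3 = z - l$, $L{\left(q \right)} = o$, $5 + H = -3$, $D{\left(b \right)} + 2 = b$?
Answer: $\sqrt{13} \approx 3.6056$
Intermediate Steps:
$D{\left(b \right)} = -2 + b$
$T = 1$ ($T = -2 + 3 = 1$)
$o = 10$
$H = -8$ ($H = -5 - 3 = -8$)
$L{\left(q \right)} = 10$
$j{\left(x,l \right)} = 3 - l$ ($j{\left(x,l \right)} = -3 - \left(-6 + l\right) = 3 - l$)
$W{\left(g \right)} = 2 + g$ ($W{\left(g \right)} = 5 - \left(3 - g\right) 1 = 5 - \left(3 - g\right) = 5 + \left(-3 + g\right) = 2 + g$)
$\sqrt{W{\left(T \right)} + L{\left(H \right)}} = \sqrt{\left(2 + 1\right) + 10} = \sqrt{3 + 10} = \sqrt{13}$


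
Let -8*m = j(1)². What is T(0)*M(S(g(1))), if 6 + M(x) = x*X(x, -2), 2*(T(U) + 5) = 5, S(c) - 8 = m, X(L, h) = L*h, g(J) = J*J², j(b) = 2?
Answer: 1185/4 ≈ 296.25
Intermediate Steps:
g(J) = J³
m = -½ (m = -⅛*2² = -⅛*4 = -½ ≈ -0.50000)
S(c) = 15/2 (S(c) = 8 - ½ = 15/2)
T(U) = -5/2 (T(U) = -5 + (½)*5 = -5 + 5/2 = -5/2)
M(x) = -6 - 2*x² (M(x) = -6 + x*(x*(-2)) = -6 + x*(-2*x) = -6 - 2*x²)
T(0)*M(S(g(1))) = -5*(-6 - 2*(15/2)²)/2 = -5*(-6 - 2*225/4)/2 = -5*(-6 - 225/2)/2 = -5/2*(-237/2) = 1185/4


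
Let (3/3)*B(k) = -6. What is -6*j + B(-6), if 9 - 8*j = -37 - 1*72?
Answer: -189/2 ≈ -94.500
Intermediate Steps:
j = 59/4 (j = 9/8 - (-37 - 1*72)/8 = 9/8 - (-37 - 72)/8 = 9/8 - ⅛*(-109) = 9/8 + 109/8 = 59/4 ≈ 14.750)
B(k) = -6
-6*j + B(-6) = -6*59/4 - 6 = -177/2 - 6 = -189/2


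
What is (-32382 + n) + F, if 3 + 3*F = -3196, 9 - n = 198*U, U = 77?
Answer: -146056/3 ≈ -48685.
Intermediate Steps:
n = -15237 (n = 9 - 198*77 = 9 - 1*15246 = 9 - 15246 = -15237)
F = -3199/3 (F = -1 + (⅓)*(-3196) = -1 - 3196/3 = -3199/3 ≈ -1066.3)
(-32382 + n) + F = (-32382 - 15237) - 3199/3 = -47619 - 3199/3 = -146056/3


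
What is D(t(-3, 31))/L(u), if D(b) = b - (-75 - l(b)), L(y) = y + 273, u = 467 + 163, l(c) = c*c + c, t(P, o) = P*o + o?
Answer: 1265/301 ≈ 4.2027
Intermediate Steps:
t(P, o) = o + P*o
l(c) = c + c**2 (l(c) = c**2 + c = c + c**2)
u = 630
L(y) = 273 + y
D(b) = 75 + b + b*(1 + b) (D(b) = b - (-75 - b*(1 + b)) = b + (75 + b*(1 + b)) = 75 + b + b*(1 + b))
D(t(-3, 31))/L(u) = (75 + 31*(1 - 3) + (31*(1 - 3))*(1 + 31*(1 - 3)))/(273 + 630) = (75 + 31*(-2) + (31*(-2))*(1 + 31*(-2)))/903 = (75 - 62 - 62*(1 - 62))*(1/903) = (75 - 62 - 62*(-61))*(1/903) = (75 - 62 + 3782)*(1/903) = 3795*(1/903) = 1265/301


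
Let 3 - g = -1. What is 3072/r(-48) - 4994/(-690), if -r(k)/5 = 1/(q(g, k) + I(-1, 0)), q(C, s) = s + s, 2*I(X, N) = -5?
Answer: 4176269/69 ≈ 60526.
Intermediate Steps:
g = 4 (g = 3 - 1*(-1) = 3 + 1 = 4)
I(X, N) = -5/2 (I(X, N) = (½)*(-5) = -5/2)
q(C, s) = 2*s
r(k) = -5/(-5/2 + 2*k) (r(k) = -5/(2*k - 5/2) = -5/(-5/2 + 2*k))
3072/r(-48) - 4994/(-690) = 3072/((-10/(-5 + 4*(-48)))) - 4994/(-690) = 3072/((-10/(-5 - 192))) - 4994*(-1/690) = 3072/((-10/(-197))) + 2497/345 = 3072/((-10*(-1/197))) + 2497/345 = 3072/(10/197) + 2497/345 = 3072*(197/10) + 2497/345 = 302592/5 + 2497/345 = 4176269/69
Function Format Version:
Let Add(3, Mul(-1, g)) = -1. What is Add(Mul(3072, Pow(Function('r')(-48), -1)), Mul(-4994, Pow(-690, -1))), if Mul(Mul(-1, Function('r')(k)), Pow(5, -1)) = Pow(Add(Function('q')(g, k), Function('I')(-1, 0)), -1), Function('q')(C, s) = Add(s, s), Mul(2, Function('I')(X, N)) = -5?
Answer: Rational(4176269, 69) ≈ 60526.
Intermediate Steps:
g = 4 (g = Add(3, Mul(-1, -1)) = Add(3, 1) = 4)
Function('I')(X, N) = Rational(-5, 2) (Function('I')(X, N) = Mul(Rational(1, 2), -5) = Rational(-5, 2))
Function('q')(C, s) = Mul(2, s)
Function('r')(k) = Mul(-5, Pow(Add(Rational(-5, 2), Mul(2, k)), -1)) (Function('r')(k) = Mul(-5, Pow(Add(Mul(2, k), Rational(-5, 2)), -1)) = Mul(-5, Pow(Add(Rational(-5, 2), Mul(2, k)), -1)))
Add(Mul(3072, Pow(Function('r')(-48), -1)), Mul(-4994, Pow(-690, -1))) = Add(Mul(3072, Pow(Mul(-10, Pow(Add(-5, Mul(4, -48)), -1)), -1)), Mul(-4994, Pow(-690, -1))) = Add(Mul(3072, Pow(Mul(-10, Pow(Add(-5, -192), -1)), -1)), Mul(-4994, Rational(-1, 690))) = Add(Mul(3072, Pow(Mul(-10, Pow(-197, -1)), -1)), Rational(2497, 345)) = Add(Mul(3072, Pow(Mul(-10, Rational(-1, 197)), -1)), Rational(2497, 345)) = Add(Mul(3072, Pow(Rational(10, 197), -1)), Rational(2497, 345)) = Add(Mul(3072, Rational(197, 10)), Rational(2497, 345)) = Add(Rational(302592, 5), Rational(2497, 345)) = Rational(4176269, 69)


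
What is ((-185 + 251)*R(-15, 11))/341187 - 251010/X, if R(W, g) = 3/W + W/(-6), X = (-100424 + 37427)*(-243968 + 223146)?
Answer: 2865613222/11301591348355 ≈ 0.00025356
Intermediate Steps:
X = 1311723534 (X = -62997*(-20822) = 1311723534)
R(W, g) = 3/W - W/6 (R(W, g) = 3/W + W*(-⅙) = 3/W - W/6)
((-185 + 251)*R(-15, 11))/341187 - 251010/X = ((-185 + 251)*(3/(-15) - ⅙*(-15)))/341187 - 251010/1311723534 = (66*(3*(-1/15) + 5/2))*(1/341187) - 251010*1/1311723534 = (66*(-⅕ + 5/2))*(1/341187) - 41835/218620589 = (66*(23/10))*(1/341187) - 41835/218620589 = (759/5)*(1/341187) - 41835/218620589 = 23/51695 - 41835/218620589 = 2865613222/11301591348355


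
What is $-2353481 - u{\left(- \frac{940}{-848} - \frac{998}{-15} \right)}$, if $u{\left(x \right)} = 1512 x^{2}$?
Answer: $- \frac{1302183650671}{140450} \approx -9.2715 \cdot 10^{6}$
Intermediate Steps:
$-2353481 - u{\left(- \frac{940}{-848} - \frac{998}{-15} \right)} = -2353481 - 1512 \left(- \frac{940}{-848} - \frac{998}{-15}\right)^{2} = -2353481 - 1512 \left(\left(-940\right) \left(- \frac{1}{848}\right) - - \frac{998}{15}\right)^{2} = -2353481 - 1512 \left(\frac{235}{212} + \frac{998}{15}\right)^{2} = -2353481 - 1512 \left(\frac{215101}{3180}\right)^{2} = -2353481 - 1512 \cdot \frac{46268440201}{10112400} = -2353481 - \frac{971637244221}{140450} = - \frac{1302183650671}{140450}$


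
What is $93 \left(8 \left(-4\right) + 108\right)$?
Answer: $7068$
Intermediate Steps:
$93 \left(8 \left(-4\right) + 108\right) = 93 \left(-32 + 108\right) = 93 \cdot 76 = 7068$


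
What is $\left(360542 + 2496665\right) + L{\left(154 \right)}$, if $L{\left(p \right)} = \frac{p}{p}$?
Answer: $2857208$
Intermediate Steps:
$L{\left(p \right)} = 1$
$\left(360542 + 2496665\right) + L{\left(154 \right)} = \left(360542 + 2496665\right) + 1 = 2857207 + 1 = 2857208$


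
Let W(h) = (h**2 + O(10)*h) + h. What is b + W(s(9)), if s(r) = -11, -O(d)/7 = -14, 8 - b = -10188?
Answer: 9228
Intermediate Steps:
b = 10196 (b = 8 - 1*(-10188) = 8 + 10188 = 10196)
O(d) = 98 (O(d) = -7*(-14) = 98)
W(h) = h**2 + 99*h (W(h) = (h**2 + 98*h) + h = h**2 + 99*h)
b + W(s(9)) = 10196 - 11*(99 - 11) = 10196 - 11*88 = 10196 - 968 = 9228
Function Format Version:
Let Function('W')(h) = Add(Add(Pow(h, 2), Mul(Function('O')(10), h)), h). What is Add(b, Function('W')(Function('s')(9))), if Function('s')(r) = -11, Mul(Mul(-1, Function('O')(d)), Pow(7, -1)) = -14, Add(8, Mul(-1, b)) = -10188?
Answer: 9228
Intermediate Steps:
b = 10196 (b = Add(8, Mul(-1, -10188)) = Add(8, 10188) = 10196)
Function('O')(d) = 98 (Function('O')(d) = Mul(-7, -14) = 98)
Function('W')(h) = Add(Pow(h, 2), Mul(99, h)) (Function('W')(h) = Add(Add(Pow(h, 2), Mul(98, h)), h) = Add(Pow(h, 2), Mul(99, h)))
Add(b, Function('W')(Function('s')(9))) = Add(10196, Mul(-11, Add(99, -11))) = Add(10196, Mul(-11, 88)) = Add(10196, -968) = 9228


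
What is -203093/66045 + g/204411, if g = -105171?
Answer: -436580738/121624545 ≈ -3.5896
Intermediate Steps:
-203093/66045 + g/204411 = -203093/66045 - 105171/204411 = -203093*1/66045 - 105171*1/204411 = -5489/1785 - 35057/68137 = -436580738/121624545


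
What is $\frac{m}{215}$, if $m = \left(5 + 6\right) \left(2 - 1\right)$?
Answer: $\frac{11}{215} \approx 0.051163$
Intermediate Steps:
$m = 11$ ($m = 11 \left(2 - 1\right) = 11 \cdot 1 = 11$)
$\frac{m}{215} = \frac{11}{215}$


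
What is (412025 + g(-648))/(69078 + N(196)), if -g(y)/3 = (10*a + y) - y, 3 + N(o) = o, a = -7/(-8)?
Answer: 1647995/277084 ≈ 5.9476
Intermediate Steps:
a = 7/8 (a = -7*(-⅛) = 7/8 ≈ 0.87500)
N(o) = -3 + o
g(y) = -105/4 (g(y) = -3*((10*(7/8) + y) - y) = -3*((35/4 + y) - y) = -3*35/4 = -105/4)
(412025 + g(-648))/(69078 + N(196)) = (412025 - 105/4)/(69078 + (-3 + 196)) = 1647995/(4*(69078 + 193)) = (1647995/4)/69271 = (1647995/4)*(1/69271) = 1647995/277084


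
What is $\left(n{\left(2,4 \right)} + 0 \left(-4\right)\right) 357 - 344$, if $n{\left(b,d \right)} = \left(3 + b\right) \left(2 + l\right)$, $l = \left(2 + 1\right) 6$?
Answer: $35356$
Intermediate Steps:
$l = 18$ ($l = 3 \cdot 6 = 18$)
$n{\left(b,d \right)} = 60 + 20 b$ ($n{\left(b,d \right)} = \left(3 + b\right) \left(2 + 18\right) = \left(3 + b\right) 20 = 60 + 20 b$)
$\left(n{\left(2,4 \right)} + 0 \left(-4\right)\right) 357 - 344 = \left(\left(60 + 20 \cdot 2\right) + 0 \left(-4\right)\right) 357 - 344 = \left(\left(60 + 40\right) + 0\right) 357 - 344 = \left(100 + 0\right) 357 - 344 = 100 \cdot 357 - 344 = 35700 - 344 = 35356$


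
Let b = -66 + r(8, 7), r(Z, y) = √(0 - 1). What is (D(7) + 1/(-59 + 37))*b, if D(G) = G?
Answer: -459 + 153*I/22 ≈ -459.0 + 6.9545*I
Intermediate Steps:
r(Z, y) = I (r(Z, y) = √(-1) = I)
b = -66 + I ≈ -66.0 + 1.0*I
(D(7) + 1/(-59 + 37))*b = (7 + 1/(-59 + 37))*(-66 + I) = (7 + 1/(-22))*(-66 + I) = (7 - 1/22)*(-66 + I) = 153*(-66 + I)/22 = -459 + 153*I/22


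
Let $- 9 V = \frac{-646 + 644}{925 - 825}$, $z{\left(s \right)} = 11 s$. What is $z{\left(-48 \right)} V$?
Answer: $- \frac{88}{75} \approx -1.1733$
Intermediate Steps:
$V = \frac{1}{450}$ ($V = - \frac{\left(-646 + 644\right) \frac{1}{925 - 825}}{9} = - \frac{\left(-2\right) \frac{1}{100}}{9} = \left(- \frac{1}{9}\right) \left(- \frac{1}{50}\right) = \frac{1}{450} \approx 0.0022222$)
$z{\left(-48 \right)} V = 11 \left(-48\right) \frac{1}{450} = \left(-528\right) \frac{1}{450} = - \frac{88}{75}$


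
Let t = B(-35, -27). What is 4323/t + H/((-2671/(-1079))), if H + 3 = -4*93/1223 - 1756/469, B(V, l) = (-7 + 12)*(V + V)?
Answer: -166322975129/10943220550 ≈ -15.199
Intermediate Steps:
B(V, l) = 10*V (B(V, l) = 5*(2*V) = 10*V)
t = -350 (t = 10*(-35) = -350)
H = -4042817/573587 (H = -3 + (-4*93/1223 - 1756/469) = -3 + (-372*1/1223 - 1756*1/469) = -3 + (-372/1223 - 1756/469) = -3 - 2322056/573587 = -4042817/573587 ≈ -7.0483)
4323/t + H/((-2671/(-1079))) = 4323/(-350) - 4042817/(573587*((-2671/(-1079)))) = 4323*(-1/350) - 4042817/(573587*((-2671*(-1/1079)))) = -4323/350 - 4042817/(573587*2671/1079) = -4323/350 - 4042817/573587*1079/2671 = -4323/350 - 4362199543/1532050877 = -166322975129/10943220550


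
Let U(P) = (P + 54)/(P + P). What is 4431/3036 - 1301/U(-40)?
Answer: 52674819/7084 ≈ 7435.7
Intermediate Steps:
U(P) = (54 + P)/(2*P) (U(P) = (54 + P)/((2*P)) = (54 + P)*(1/(2*P)) = (54 + P)/(2*P))
4431/3036 - 1301/U(-40) = 4431/3036 - 1301*(-80/(54 - 40)) = 4431*(1/3036) - 1301/((½)*(-1/40)*14) = 1477/1012 - 1301/(-7/40) = 1477/1012 - 1301*(-40/7) = 1477/1012 + 52040/7 = 52674819/7084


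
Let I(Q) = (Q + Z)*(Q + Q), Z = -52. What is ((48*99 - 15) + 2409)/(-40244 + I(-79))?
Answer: -3573/9773 ≈ -0.36560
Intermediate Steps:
I(Q) = 2*Q*(-52 + Q) (I(Q) = (Q - 52)*(Q + Q) = (-52 + Q)*(2*Q) = 2*Q*(-52 + Q))
((48*99 - 15) + 2409)/(-40244 + I(-79)) = ((48*99 - 15) + 2409)/(-40244 + 2*(-79)*(-52 - 79)) = ((4752 - 15) + 2409)/(-40244 + 2*(-79)*(-131)) = (4737 + 2409)/(-40244 + 20698) = 7146/(-19546) = 7146*(-1/19546) = -3573/9773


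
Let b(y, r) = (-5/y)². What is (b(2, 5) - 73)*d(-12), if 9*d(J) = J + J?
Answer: 178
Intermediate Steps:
b(y, r) = 25/y²
d(J) = 2*J/9 (d(J) = (J + J)/9 = (2*J)/9 = 2*J/9)
(b(2, 5) - 73)*d(-12) = (25/2² - 73)*((2/9)*(-12)) = (25*(¼) - 73)*(-8/3) = (25/4 - 73)*(-8/3) = -267/4*(-8/3) = 178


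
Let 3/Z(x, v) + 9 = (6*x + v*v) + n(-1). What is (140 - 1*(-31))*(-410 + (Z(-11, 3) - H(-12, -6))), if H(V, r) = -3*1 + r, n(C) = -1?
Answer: -4594770/67 ≈ -68579.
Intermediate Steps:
H(V, r) = -3 + r
Z(x, v) = 3/(-10 + v² + 6*x) (Z(x, v) = 3/(-9 + ((6*x + v*v) - 1)) = 3/(-9 + ((6*x + v²) - 1)) = 3/(-9 + ((v² + 6*x) - 1)) = 3/(-9 + (-1 + v² + 6*x)) = 3/(-10 + v² + 6*x))
(140 - 1*(-31))*(-410 + (Z(-11, 3) - H(-12, -6))) = (140 - 1*(-31))*(-410 + (3/(-10 + 3² + 6*(-11)) - (-3 - 6))) = (140 + 31)*(-410 + (3/(-10 + 9 - 66) - 1*(-9))) = 171*(-410 + (3/(-67) + 9)) = 171*(-410 + (3*(-1/67) + 9)) = 171*(-410 + (-3/67 + 9)) = 171*(-410 + 600/67) = 171*(-26870/67) = -4594770/67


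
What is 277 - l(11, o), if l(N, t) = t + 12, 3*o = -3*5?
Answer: 270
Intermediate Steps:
o = -5 (o = (-3*5)/3 = (⅓)*(-15) = -5)
l(N, t) = 12 + t
277 - l(11, o) = 277 - (12 - 5) = 277 - 1*7 = 277 - 7 = 270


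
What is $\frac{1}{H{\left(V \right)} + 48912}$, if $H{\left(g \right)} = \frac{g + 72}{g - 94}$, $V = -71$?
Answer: $\frac{165}{8070479} \approx 2.0445 \cdot 10^{-5}$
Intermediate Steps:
$H{\left(g \right)} = \frac{72 + g}{-94 + g}$
$\frac{1}{H{\left(V \right)} + 48912} = \frac{1}{\frac{72 - 71}{-94 - 71} + 48912} = \frac{1}{\frac{1}{-165} \cdot 1 + 48912} = \frac{1}{\left(- \frac{1}{165}\right) 1 + 48912} = \frac{1}{- \frac{1}{165} + 48912} = \frac{1}{\frac{8070479}{165}} = \frac{165}{8070479}$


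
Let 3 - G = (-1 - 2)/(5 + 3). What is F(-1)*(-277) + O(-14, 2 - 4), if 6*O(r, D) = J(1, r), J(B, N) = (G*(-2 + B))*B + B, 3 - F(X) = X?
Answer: -53203/48 ≈ -1108.4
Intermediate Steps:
G = 27/8 (G = 3 - (-1 - 2)/(5 + 3) = 3 - (-3)/8 = 3 - 1*(-3/8) = 3 + 3/8 = 27/8 ≈ 3.3750)
F(X) = 3 - X
J(B, N) = B + B*(-27/4 + 27*B/8) (J(B, N) = (27*(-2 + B)/8)*B + B = (-27/4 + 27*B/8)*B + B = B*(-27/4 + 27*B/8) + B = B + B*(-27/4 + 27*B/8))
O(r, D) = -19/48 (O(r, D) = ((⅛)*1*(-46 + 27*1))/6 = ((⅛)*1*(-46 + 27))/6 = ((⅛)*1*(-19))/6 = (⅙)*(-19/8) = -19/48)
F(-1)*(-277) + O(-14, 2 - 4) = (3 - 1*(-1))*(-277) - 19/48 = (3 + 1)*(-277) - 19/48 = 4*(-277) - 19/48 = -1108 - 19/48 = -53203/48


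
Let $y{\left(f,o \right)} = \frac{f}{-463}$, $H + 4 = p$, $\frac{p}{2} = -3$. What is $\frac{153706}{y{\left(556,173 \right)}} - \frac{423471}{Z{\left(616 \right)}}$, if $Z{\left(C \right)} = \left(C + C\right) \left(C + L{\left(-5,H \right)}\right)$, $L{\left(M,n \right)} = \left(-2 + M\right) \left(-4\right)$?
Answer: $- \frac{14115953095525}{110283712} \approx -1.28 \cdot 10^{5}$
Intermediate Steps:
$p = -6$ ($p = 2 \left(-3\right) = -6$)
$H = -10$ ($H = -4 - 6 = -10$)
$L{\left(M,n \right)} = 8 - 4 M$
$y{\left(f,o \right)} = - \frac{f}{463}$ ($y{\left(f,o \right)} = f \left(- \frac{1}{463}\right) = - \frac{f}{463}$)
$Z{\left(C \right)} = 2 C \left(28 + C\right)$ ($Z{\left(C \right)} = \left(C + C\right) \left(C + \left(8 - -20\right)\right) = 2 C \left(C + \left(8 + 20\right)\right) = 2 C \left(C + 28\right) = 2 C \left(28 + C\right)$)
$\frac{153706}{y{\left(556,173 \right)}} - \frac{423471}{Z{\left(616 \right)}} = \frac{153706}{\left(- \frac{1}{463}\right) 556} - \frac{423471}{2 \cdot 616 \left(28 + 616\right)} = \frac{153706}{- \frac{556}{463}} - \frac{423471}{2 \cdot 616 \cdot 644} = 153706 \left(- \frac{463}{556}\right) - \frac{423471}{793408} = - \frac{35582939}{278} - \frac{423471}{793408} = - \frac{14115953095525}{110283712}$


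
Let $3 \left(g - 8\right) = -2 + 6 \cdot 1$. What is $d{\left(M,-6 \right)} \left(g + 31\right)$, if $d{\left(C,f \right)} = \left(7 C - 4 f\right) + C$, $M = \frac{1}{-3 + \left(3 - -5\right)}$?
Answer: $\frac{15488}{15} \approx 1032.5$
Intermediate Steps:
$M = \frac{1}{5}$ ($M = \frac{1}{-3 + \left(3 + 5\right)} = \frac{1}{-3 + 8} = \frac{1}{5} \approx 0.2$)
$d{\left(C,f \right)} = - 4 f + 8 C$ ($d{\left(C,f \right)} = \left(- 4 f + 7 C\right) + C = - 4 f + 8 C$)
$g = \frac{28}{3}$ ($g = 8 + \frac{-2 + 6 \cdot 1}{3} = 8 + \frac{-2 + 6}{3} = 8 + \frac{1}{3} \cdot 4 = 8 + \frac{4}{3} = \frac{28}{3} \approx 9.3333$)
$d{\left(M,-6 \right)} \left(g + 31\right) = \left(\left(-4\right) \left(-6\right) + 8 \cdot \frac{1}{5}\right) \left(\frac{28}{3} + 31\right) = \left(24 + \frac{8}{5}\right) \frac{121}{3} = \frac{128}{5} \cdot \frac{121}{3} = \frac{15488}{15}$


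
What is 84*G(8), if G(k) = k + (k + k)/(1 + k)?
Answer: 2464/3 ≈ 821.33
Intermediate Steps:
G(k) = k + 2*k/(1 + k) (G(k) = k + (2*k)/(1 + k) = k + 2*k/(1 + k))
84*G(8) = 84*(8*(3 + 8)/(1 + 8)) = 84*(8*11/9) = 84*(8*(1/9)*11) = 84*(88/9) = 2464/3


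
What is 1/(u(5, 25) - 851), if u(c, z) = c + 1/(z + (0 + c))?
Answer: -30/25379 ≈ -0.0011821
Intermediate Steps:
u(c, z) = c + 1/(c + z) (u(c, z) = c + 1/(z + c) = c + 1/(c + z))
1/(u(5, 25) - 851) = 1/((1 + 5**2 + 5*25)/(5 + 25) - 851) = 1/((1 + 25 + 125)/30 - 851) = 1/((1/30)*151 - 851) = 1/(151/30 - 851) = 1/(-25379/30) = -30/25379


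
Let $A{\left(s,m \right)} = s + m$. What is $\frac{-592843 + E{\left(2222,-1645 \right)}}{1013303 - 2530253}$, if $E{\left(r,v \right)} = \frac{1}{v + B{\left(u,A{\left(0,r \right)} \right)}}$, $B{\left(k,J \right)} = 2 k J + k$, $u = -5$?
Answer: $\frac{1572351379}{4023288500} \approx 0.39081$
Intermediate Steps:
$A{\left(s,m \right)} = m + s$
$B{\left(k,J \right)} = k + 2 J k$ ($B{\left(k,J \right)} = 2 J k + k = k + 2 J k$)
$E{\left(r,v \right)} = \frac{1}{-5 + v - 10 r}$ ($E{\left(r,v \right)} = \frac{1}{v - 5 \left(1 + 2 \left(r + 0\right)\right)} = \frac{1}{v - 5 \left(1 + 2 r\right)} = \frac{1}{v - \left(5 + 10 r\right)} = \frac{1}{-5 + v - 10 r}$)
$\frac{-592843 + E{\left(2222,-1645 \right)}}{1013303 - 2530253} = \frac{-592843 + \frac{1}{-5 - 1645 - 22220}}{1013303 - 2530253} = \frac{-592843 + \frac{1}{-5 - 1645 - 22220}}{-1516950} = \left(-592843 + \frac{1}{-23870}\right) \left(- \frac{1}{1516950}\right) = \left(-592843 - \frac{1}{23870}\right) \left(- \frac{1}{1516950}\right) = \left(- \frac{14151162411}{23870}\right) \left(- \frac{1}{1516950}\right) = \frac{1572351379}{4023288500}$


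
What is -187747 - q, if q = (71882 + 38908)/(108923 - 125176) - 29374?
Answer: -2573925579/16253 ≈ -1.5837e+5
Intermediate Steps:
q = -477526412/16253 (q = 110790/(-16253) - 29374 = 110790*(-1/16253) - 29374 = -110790/16253 - 29374 = -477526412/16253 ≈ -29381.)
-187747 - q = -187747 - 1*(-477526412/16253) = -187747 + 477526412/16253 = -2573925579/16253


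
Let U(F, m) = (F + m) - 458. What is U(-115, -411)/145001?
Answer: -984/145001 ≈ -0.0067862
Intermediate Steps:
U(F, m) = -458 + F + m
U(-115, -411)/145001 = (-458 - 115 - 411)/145001 = -984*1/145001 = -984/145001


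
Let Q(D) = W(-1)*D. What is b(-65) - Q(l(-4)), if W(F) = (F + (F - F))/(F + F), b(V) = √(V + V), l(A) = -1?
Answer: ½ + I*√130 ≈ 0.5 + 11.402*I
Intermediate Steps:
b(V) = √2*√V (b(V) = √(2*V) = √2*√V)
W(F) = ½ (W(F) = (F + 0)/((2*F)) = F*(1/(2*F)) = ½)
Q(D) = D/2
b(-65) - Q(l(-4)) = √2*√(-65) - (-1)/2 = √2*(I*√65) - 1*(-½) = I*√130 + ½ = ½ + I*√130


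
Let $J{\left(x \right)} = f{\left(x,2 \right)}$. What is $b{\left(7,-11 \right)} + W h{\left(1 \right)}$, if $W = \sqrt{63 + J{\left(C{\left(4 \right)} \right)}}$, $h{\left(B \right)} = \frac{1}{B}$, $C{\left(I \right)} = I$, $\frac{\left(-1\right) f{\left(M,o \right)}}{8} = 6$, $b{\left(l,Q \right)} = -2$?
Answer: $-2 + \sqrt{15} \approx 1.873$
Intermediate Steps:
$f{\left(M,o \right)} = -48$ ($f{\left(M,o \right)} = \left(-8\right) 6 = -48$)
$J{\left(x \right)} = -48$
$W = \sqrt{15}$ ($W = \sqrt{63 - 48} = \sqrt{15} \approx 3.873$)
$b{\left(7,-11 \right)} + W h{\left(1 \right)} = -2 + \frac{\sqrt{15}}{1} = -2 + \sqrt{15} \cdot 1 = -2 + \sqrt{15}$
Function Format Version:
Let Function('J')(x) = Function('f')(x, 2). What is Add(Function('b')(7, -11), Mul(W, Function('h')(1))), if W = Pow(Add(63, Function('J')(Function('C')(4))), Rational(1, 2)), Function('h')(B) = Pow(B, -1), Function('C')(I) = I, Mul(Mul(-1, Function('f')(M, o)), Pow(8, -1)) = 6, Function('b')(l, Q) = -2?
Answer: Add(-2, Pow(15, Rational(1, 2))) ≈ 1.8730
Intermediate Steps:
Function('f')(M, o) = -48 (Function('f')(M, o) = Mul(-8, 6) = -48)
Function('J')(x) = -48
W = Pow(15, Rational(1, 2)) (W = Pow(Add(63, -48), Rational(1, 2)) = Pow(15, Rational(1, 2)) ≈ 3.8730)
Add(Function('b')(7, -11), Mul(W, Function('h')(1))) = Add(-2, Mul(Pow(15, Rational(1, 2)), Pow(1, -1))) = Add(-2, Mul(Pow(15, Rational(1, 2)), 1)) = Add(-2, Pow(15, Rational(1, 2)))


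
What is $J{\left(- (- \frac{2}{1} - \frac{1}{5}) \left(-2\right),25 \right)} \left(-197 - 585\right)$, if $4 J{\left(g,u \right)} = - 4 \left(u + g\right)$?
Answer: $\frac{80546}{5} \approx 16109.0$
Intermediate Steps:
$J{\left(g,u \right)} = - g - u$ ($J{\left(g,u \right)} = \frac{\left(-4\right) \left(u + g\right)}{4} = \frac{\left(-4\right) \left(g + u\right)}{4} = \frac{- 4 g - 4 u}{4} = - g - u$)
$J{\left(- (- \frac{2}{1} - \frac{1}{5}) \left(-2\right),25 \right)} \left(-197 - 585\right) = \left(- - (- \frac{2}{1} - \frac{1}{5}) \left(-2\right) - 25\right) \left(-197 - 585\right) = \left(- - (\left(-2\right) 1 - \frac{1}{5}) \left(-2\right) - 25\right) \left(-197 - 585\right) = \left(- - (-2 - \frac{1}{5}) \left(-2\right) - 25\right) \left(-782\right) = \left(- \left(-1\right) \left(- \frac{11}{5}\right) \left(-2\right) - 25\right) \left(-782\right) = \left(- \frac{11 \left(-2\right)}{5} - 25\right) \left(-782\right) = \left(\left(-1\right) \left(- \frac{22}{5}\right) - 25\right) \left(-782\right) = \left(\frac{22}{5} - 25\right) \left(-782\right) = \left(- \frac{103}{5}\right) \left(-782\right) = \frac{80546}{5}$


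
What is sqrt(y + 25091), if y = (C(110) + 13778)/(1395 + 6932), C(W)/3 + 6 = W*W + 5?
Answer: 4*sqrt(108762502629)/8327 ≈ 158.42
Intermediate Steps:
C(W) = -3 + 3*W**2 (C(W) = -18 + 3*(W*W + 5) = -18 + 3*(W**2 + 5) = -18 + 3*(5 + W**2) = -18 + (15 + 3*W**2) = -3 + 3*W**2)
y = 50075/8327 (y = ((-3 + 3*110**2) + 13778)/(1395 + 6932) = ((-3 + 3*12100) + 13778)/8327 = ((-3 + 36300) + 13778)*(1/8327) = (36297 + 13778)*(1/8327) = 50075*(1/8327) = 50075/8327 ≈ 6.0136)
sqrt(y + 25091) = sqrt(50075/8327 + 25091) = sqrt(208982832/8327) = 4*sqrt(108762502629)/8327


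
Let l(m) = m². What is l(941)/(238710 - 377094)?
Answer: -885481/138384 ≈ -6.3987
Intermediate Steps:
l(941)/(238710 - 377094) = 941²/(238710 - 377094) = 885481/(-138384) = 885481*(-1/138384) = -885481/138384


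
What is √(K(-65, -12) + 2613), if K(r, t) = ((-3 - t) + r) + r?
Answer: 2*√623 ≈ 49.920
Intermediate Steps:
K(r, t) = -3 - t + 2*r (K(r, t) = (-3 + r - t) + r = -3 - t + 2*r)
√(K(-65, -12) + 2613) = √((-3 - 1*(-12) + 2*(-65)) + 2613) = √((-3 + 12 - 130) + 2613) = √(-121 + 2613) = √2492 = 2*√623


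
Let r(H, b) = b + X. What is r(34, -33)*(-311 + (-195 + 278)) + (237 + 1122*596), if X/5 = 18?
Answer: 655953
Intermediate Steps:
X = 90 (X = 5*18 = 90)
r(H, b) = 90 + b (r(H, b) = b + 90 = 90 + b)
r(34, -33)*(-311 + (-195 + 278)) + (237 + 1122*596) = (90 - 33)*(-311 + (-195 + 278)) + (237 + 1122*596) = 57*(-311 + 83) + (237 + 668712) = 57*(-228) + 668949 = -12996 + 668949 = 655953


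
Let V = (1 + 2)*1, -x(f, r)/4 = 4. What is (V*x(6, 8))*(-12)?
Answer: 576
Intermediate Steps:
x(f, r) = -16 (x(f, r) = -4*4 = -16)
V = 3 (V = 3*1 = 3)
(V*x(6, 8))*(-12) = (3*(-16))*(-12) = -48*(-12) = 576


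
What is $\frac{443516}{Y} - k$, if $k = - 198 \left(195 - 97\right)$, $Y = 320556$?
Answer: $\frac{1555128035}{80139} \approx 19405.0$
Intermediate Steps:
$k = -19404$ ($k = \left(-198\right) 98 = -19404$)
$\frac{443516}{Y} - k = \frac{443516}{320556} - -19404 = 443516 \cdot \frac{1}{320556} + 19404 = \frac{110879}{80139} + 19404 = \frac{1555128035}{80139}$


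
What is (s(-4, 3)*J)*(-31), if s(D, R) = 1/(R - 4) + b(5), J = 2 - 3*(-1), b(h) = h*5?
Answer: -3720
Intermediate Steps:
b(h) = 5*h
J = 5 (J = 2 + 3 = 5)
s(D, R) = 25 + 1/(-4 + R) (s(D, R) = 1/(R - 4) + 5*5 = 1/(-4 + R) + 25 = 25 + 1/(-4 + R))
(s(-4, 3)*J)*(-31) = (((-99 + 25*3)/(-4 + 3))*5)*(-31) = (((-99 + 75)/(-1))*5)*(-31) = (-1*(-24)*5)*(-31) = (24*5)*(-31) = 120*(-31) = -3720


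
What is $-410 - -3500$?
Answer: $3090$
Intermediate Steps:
$-410 - -3500 = -410 + 3500 = 3090$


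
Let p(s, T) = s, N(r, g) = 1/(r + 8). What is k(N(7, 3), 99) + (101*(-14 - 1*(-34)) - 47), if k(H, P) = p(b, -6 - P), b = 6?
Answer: 1979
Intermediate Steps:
N(r, g) = 1/(8 + r)
k(H, P) = 6
k(N(7, 3), 99) + (101*(-14 - 1*(-34)) - 47) = 6 + (101*(-14 - 1*(-34)) - 47) = 6 + (101*(-14 + 34) - 47) = 6 + (101*20 - 47) = 6 + (2020 - 47) = 6 + 1973 = 1979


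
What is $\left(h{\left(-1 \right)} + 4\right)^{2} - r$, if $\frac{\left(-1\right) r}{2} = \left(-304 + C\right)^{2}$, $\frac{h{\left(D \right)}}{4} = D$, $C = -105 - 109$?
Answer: $536648$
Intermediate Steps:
$C = -214$
$h{\left(D \right)} = 4 D$
$r = -536648$ ($r = - 2 \left(-304 - 214\right)^{2} = - 2 \left(-518\right)^{2} = \left(-2\right) 268324 = -536648$)
$\left(h{\left(-1 \right)} + 4\right)^{2} - r = \left(4 \left(-1\right) + 4\right)^{2} - -536648 = \left(-4 + 4\right)^{2} + 536648 = 0^{2} + 536648 = 0 + 536648 = 536648$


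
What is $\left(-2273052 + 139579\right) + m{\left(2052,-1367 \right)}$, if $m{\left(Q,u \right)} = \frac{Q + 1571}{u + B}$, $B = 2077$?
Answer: $- \frac{1514762207}{710} \approx -2.1335 \cdot 10^{6}$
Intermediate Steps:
$m{\left(Q,u \right)} = \frac{1571 + Q}{2077 + u}$ ($m{\left(Q,u \right)} = \frac{Q + 1571}{u + 2077} = \frac{1571 + Q}{2077 + u}$)
$\left(-2273052 + 139579\right) + m{\left(2052,-1367 \right)} = \left(-2273052 + 139579\right) + \frac{1571 + 2052}{2077 - 1367} = -2133473 + \frac{1}{710} \cdot 3623 = -2133473 + \frac{3623}{710} = - \frac{1514762207}{710}$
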